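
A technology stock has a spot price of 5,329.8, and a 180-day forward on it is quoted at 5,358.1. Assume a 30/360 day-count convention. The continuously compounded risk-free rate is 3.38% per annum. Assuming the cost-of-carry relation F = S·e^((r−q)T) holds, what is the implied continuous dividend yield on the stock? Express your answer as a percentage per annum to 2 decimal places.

2.32%

From F = S·e^((r−q)T): (r − q) = ln(F/S)/T
ln(5358.1/5329.8) = ln(1.005310) = 0.005296
(r − q) = 0.005296 / (180/360) = 0.010592
q = r − ln(F/S)/T = 0.0338 − 0.010592 = 0.023208
q = 2.32%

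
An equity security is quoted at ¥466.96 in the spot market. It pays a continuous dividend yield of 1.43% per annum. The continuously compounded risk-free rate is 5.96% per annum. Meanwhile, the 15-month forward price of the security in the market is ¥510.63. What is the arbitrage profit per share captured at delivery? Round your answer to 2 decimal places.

Fair forward: F* = S·e^(carry·T), with carry = (r − q) = 0.0596 − 0.0143 = 0.0453
F* = 466.96 · e^(0.0453 × 15/12) = 466.96 · e^0.056625 = 466.96 × 1.058259 = ¥494.1646
Market ¥510.63 > fair ¥494.1646: forward overpriced → cash-and-carry (buy spot, short the forward).
At maturity, profit = |F_mkt − F*| = |510.63 − 494.1646| = ¥16.47 per share

¥16.47 per share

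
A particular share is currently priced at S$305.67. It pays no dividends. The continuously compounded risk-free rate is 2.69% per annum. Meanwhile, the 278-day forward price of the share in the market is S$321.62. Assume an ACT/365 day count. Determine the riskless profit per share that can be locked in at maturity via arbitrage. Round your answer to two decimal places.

Fair forward: F* = S·e^(carry·T), with carry = r = 0.0269
F* = 305.67 · e^(0.0269 × 278/365) = 305.67 · e^0.020488 = 305.67 × 1.020699 = S$311.9971
Market S$321.62 > fair S$311.9971: forward overpriced → cash-and-carry (buy spot, short the forward).
At maturity, profit = |F_mkt − F*| = |321.62 − 311.9971| = S$9.62 per share

S$9.62 per share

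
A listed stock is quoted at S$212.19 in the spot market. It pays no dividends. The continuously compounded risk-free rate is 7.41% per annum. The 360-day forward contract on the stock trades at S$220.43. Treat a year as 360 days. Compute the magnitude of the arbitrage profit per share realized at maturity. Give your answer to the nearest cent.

S$8.08 per share

Fair forward: F* = S·e^(carry·T), with carry = r = 0.0741
F* = 212.19 · e^(0.0741 × 360/360) = 212.19 · e^0.074100 = 212.19 × 1.076914 = S$228.5104
Market S$220.43 < fair S$228.5104: forward underpriced → reverse cash-and-carry (short spot, go long the forward).
At maturity, profit = |F_mkt − F*| = |220.43 − 228.5104| = S$8.08 per share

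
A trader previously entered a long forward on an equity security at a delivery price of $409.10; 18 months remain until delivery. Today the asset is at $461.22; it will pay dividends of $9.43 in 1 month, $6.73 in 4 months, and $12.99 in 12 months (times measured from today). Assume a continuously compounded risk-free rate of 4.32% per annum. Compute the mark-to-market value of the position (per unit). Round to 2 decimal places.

$49.32

PV(remaining dividends) I = 9.43·e^(−0.0432·1/12) + 6.73·e^(−0.0432·4/12) + 12.99·e^(−0.0432·12/12) = 28.4707
Current forward F = (S − I)·e^(rT) = (461.22 − 28.4707)·e^(0.0432·18/12) = 432.7493 × 1.066946 = 461.7201
Value (long) = (F − K)·e^(−rT) = (461.7201 − 409.10) × 0.937255 = 49.3185
Value = $49.32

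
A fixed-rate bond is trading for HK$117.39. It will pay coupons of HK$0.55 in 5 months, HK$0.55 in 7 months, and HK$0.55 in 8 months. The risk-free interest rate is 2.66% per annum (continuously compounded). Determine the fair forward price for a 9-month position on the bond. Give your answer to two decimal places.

HK$118.10

PV(coupons) I = 0.55·e^(−0.0266·5/12) + 0.55·e^(−0.0266·7/12) + 0.55·e^(−0.0266·8/12)
I = 0.5439 + 0.5415 + 0.5403 = 1.6257
F = (S − I)·e^(rT) = (117.39 − 1.6257) · e^(0.0266·9/12)
= 115.7643 · e^0.019950 = 115.7643 × 1.020150 = HK$118.10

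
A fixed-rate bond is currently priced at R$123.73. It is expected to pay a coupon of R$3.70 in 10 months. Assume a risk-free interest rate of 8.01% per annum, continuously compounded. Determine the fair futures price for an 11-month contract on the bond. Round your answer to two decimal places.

R$129.43

PV(coupons) I = 3.70·e^(−0.0801·10/12)
I = 3.4611
F = (S − I)·e^(rT) = (123.73 − 3.4611) · e^(0.0801·11/12)
= 120.2689 · e^0.073425 = 120.2689 × 1.076188 = R$129.43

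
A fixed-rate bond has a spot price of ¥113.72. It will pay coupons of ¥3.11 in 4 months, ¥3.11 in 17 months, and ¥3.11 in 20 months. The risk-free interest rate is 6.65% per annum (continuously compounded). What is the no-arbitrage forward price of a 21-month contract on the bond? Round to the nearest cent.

¥118.03

PV(coupons) I = 3.11·e^(−0.0665·4/12) + 3.11·e^(−0.0665·17/12) + 3.11·e^(−0.0665·20/12)
I = 3.0418 + 2.8304 + 2.7837 = 8.6559
F = (S − I)·e^(rT) = (113.72 − 8.6559) · e^(0.0665·21/12)
= 105.0641 · e^0.116375 = 105.0641 × 1.123417 = ¥118.03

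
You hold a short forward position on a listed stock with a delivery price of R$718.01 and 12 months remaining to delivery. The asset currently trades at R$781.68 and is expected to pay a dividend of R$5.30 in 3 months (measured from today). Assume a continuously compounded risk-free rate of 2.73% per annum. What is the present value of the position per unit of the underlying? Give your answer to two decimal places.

PV(remaining dividends) I = 5.30·e^(−0.0273·3/12) = 5.2640
Current forward F = (S − I)·e^(rT) = (781.68 − 5.2640)·e^(0.0273·12/12) = 776.4160 × 1.027676 = 797.9041
Value (long) = (F − K)·e^(−rT) = (797.9041 − 718.01) × 0.973069 = 77.7425
Short position value = −(long value) = -R$77.74

-R$77.74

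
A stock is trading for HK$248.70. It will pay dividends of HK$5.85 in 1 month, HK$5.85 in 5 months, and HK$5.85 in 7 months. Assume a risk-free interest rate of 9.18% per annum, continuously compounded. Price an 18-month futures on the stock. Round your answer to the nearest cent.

HK$265.93

PV(dividends) I = 5.85·e^(−0.0918·1/12) + 5.85·e^(−0.0918·5/12) + 5.85·e^(−0.0918·7/12)
I = 5.8054 + 5.6305 + 5.5450 = 16.9809
F = (S − I)·e^(rT) = (248.70 − 16.9809) · e^(0.0918·18/12)
= 231.7191 · e^0.137700 = 231.7191 × 1.147631 = HK$265.93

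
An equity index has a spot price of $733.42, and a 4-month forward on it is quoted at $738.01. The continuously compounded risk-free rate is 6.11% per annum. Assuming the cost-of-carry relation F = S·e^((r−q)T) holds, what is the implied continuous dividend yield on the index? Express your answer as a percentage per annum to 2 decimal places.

4.24%

From F = S·e^((r−q)T): (r − q) = ln(F/S)/T
ln(738.01/733.42) = ln(1.006258) = 0.006239
(r − q) = 0.006239 / (4/12) = 0.018717
q = r − ln(F/S)/T = 0.0611 − 0.018717 = 0.042383
q = 4.24%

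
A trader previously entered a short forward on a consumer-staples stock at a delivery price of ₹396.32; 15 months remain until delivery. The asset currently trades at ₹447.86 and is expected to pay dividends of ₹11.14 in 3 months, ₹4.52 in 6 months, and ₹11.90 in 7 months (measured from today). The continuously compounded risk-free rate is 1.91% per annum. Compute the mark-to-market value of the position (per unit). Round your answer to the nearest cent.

PV(remaining dividends) I = 11.14·e^(−0.0191·3/12) + 4.52·e^(−0.0191·6/12) + 11.90·e^(−0.0191·7/12) = 27.3321
Current forward F = (S − I)·e^(rT) = (447.86 − 27.3321)·e^(0.0191·15/12) = 420.5279 × 1.024162 = 430.6887
Value (long) = (F − K)·e^(−rT) = (430.6887 − 396.32) × 0.976408 = 33.5579
Short position value = −(long value) = -₹33.56

-₹33.56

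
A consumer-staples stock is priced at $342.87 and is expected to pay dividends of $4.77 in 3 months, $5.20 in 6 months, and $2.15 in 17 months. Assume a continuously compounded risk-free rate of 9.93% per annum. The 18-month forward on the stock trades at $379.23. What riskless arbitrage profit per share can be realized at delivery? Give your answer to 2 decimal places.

PV(dividends) I = 4.77·e^(−0.0993·3/12) + 5.20·e^(−0.0993·6/12) + 2.15·e^(−0.0993·17/12) = 11.4690
Fair forward F* = (S − I)·e^(rT) = (342.87 − 11.4690)·e^0.148950 = 331.4010 × 1.160615 = 384.6290
Market $379.23 < fair 384.6290: forward underpriced → reverse cash-and-carry (short the stock, invest proceeds at r, pay the dividends, go long the forward).
Profit at T = |F_mkt − F*| = |379.23 − 384.6290| = $5.40 per share

$5.40 per share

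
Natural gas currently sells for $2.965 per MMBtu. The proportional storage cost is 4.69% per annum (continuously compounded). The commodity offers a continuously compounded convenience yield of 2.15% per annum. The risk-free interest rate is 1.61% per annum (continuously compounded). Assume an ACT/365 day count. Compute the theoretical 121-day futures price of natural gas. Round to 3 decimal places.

Net carry = r + u − y = 0.0161 + 0.0469 − 0.0215 = 0.0415
F = S·e^((r+u−y)T) = 2.965 · e^(0.0415 × 121/365) = 2.965 · e^0.013758
= 2.965 × 1.013853 = $3.006 per MMBtu

$3.006 per MMBtu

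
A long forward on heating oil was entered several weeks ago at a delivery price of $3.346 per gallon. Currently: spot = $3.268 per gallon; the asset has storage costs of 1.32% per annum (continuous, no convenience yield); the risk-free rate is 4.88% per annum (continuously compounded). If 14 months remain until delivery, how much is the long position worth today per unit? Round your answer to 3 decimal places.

Current fair forward for the remaining 14 months: F = S·e^((r + u)·T), (r + u) = 0.0488 + 0.0132 = 0.0620
F = 3.268 · e^(0.0620 × 14/12) = 3.268 × 1.075014 = 3.5131
Value of long forward = (F − K)·e^(−rT) = (3.5131 − 3.346) · e^(−0.0488·14/12)
= 0.1671 × 0.944657 = 0.158

$0.158 per gallon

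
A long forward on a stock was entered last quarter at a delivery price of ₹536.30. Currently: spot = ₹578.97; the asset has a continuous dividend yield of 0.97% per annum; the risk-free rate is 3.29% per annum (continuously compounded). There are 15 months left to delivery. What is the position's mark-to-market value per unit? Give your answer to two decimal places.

₹57.30

Current fair forward for the remaining 15 months: F = S·e^((r − q)·T), (r − q) = 0.0329 − 0.0097 = 0.0232
F = 578.97 · e^(0.0232 × 15/12) = 578.97 × 1.029425 = 596.0062
Value of long forward = (F − K)·e^(−rT) = (596.0062 − 536.30) · e^(−0.0329·15/12)
= 59.7062 × 0.959709 = 57.30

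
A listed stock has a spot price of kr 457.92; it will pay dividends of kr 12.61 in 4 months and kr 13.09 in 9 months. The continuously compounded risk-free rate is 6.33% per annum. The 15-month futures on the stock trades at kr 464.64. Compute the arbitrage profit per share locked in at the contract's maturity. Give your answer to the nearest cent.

PV(dividends) I = 12.61·e^(−0.0633·4/12) + 13.09·e^(−0.0633·9/12) = 24.8298
Fair futures F* = (S − I)·e^(rT) = (457.92 − 24.8298)·e^0.079125 = 433.0902 × 1.082340 = 468.7508
Market kr 464.64 < fair 468.7508: forward underpriced → reverse cash-and-carry (short the stock, invest proceeds at r, pay the dividends, go long the forward).
Profit at T = |F_mkt − F*| = |464.64 − 468.7508| = kr 4.11 per share

kr 4.11 per share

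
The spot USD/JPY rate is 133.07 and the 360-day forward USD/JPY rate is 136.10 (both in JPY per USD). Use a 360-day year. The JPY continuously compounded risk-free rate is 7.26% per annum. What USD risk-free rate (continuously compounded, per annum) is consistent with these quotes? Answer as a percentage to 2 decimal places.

5.01%

F = S·e^((r_JPY − r_USD)T) ⇒ r_USD = r_JPY − ln(F/S)/T
ln(136.10/133.07) = 0.022515; /(360/360) = 0.022515
r_USD = 0.0726 − 0.022515 = 0.050085
r_USD = 5.01%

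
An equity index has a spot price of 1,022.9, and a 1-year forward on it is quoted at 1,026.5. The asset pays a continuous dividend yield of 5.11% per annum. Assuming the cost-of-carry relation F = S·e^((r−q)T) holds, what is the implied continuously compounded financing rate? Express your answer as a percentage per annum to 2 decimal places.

From F = S·e^((r−q)T): (r − q) = ln(F/S)/T
ln(1026.5/1022.9) = ln(1.003519) = 0.003513
(r − q) = 0.003513 / (1) = 0.003513
r = ln(F/S)/T + q = 0.003513 + 0.0511 = 0.054613
r = 5.46%

5.46%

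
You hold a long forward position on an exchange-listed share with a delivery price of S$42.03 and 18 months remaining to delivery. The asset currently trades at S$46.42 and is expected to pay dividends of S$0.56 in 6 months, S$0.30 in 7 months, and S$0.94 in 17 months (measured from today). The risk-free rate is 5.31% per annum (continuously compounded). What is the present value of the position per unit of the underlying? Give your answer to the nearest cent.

S$5.90

PV(remaining dividends) I = 0.56·e^(−0.0531·6/12) + 0.30·e^(−0.0531·7/12) + 0.94·e^(−0.0531·17/12) = 1.7081
Current forward F = (S − I)·e^(rT) = (46.42 − 1.7081)·e^(0.0531·18/12) = 44.7119 × 1.082908 = 48.4189
Value (long) = (F − K)·e^(−rT) = (48.4189 − 42.03) × 0.923439 = 5.8998
Value = S$5.90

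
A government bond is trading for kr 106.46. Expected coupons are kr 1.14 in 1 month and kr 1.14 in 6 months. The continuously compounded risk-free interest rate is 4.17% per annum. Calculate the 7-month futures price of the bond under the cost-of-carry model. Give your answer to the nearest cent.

PV(coupons) I = 1.14·e^(−0.0417·1/12) + 1.14·e^(−0.0417·6/12)
I = 1.1360 + 1.1165 = 2.2525
F = (S − I)·e^(rT) = (106.46 − 2.2525) · e^(0.0417·7/12)
= 104.2075 · e^0.024325 = 104.2075 × 1.024623 = kr 106.77

kr 106.77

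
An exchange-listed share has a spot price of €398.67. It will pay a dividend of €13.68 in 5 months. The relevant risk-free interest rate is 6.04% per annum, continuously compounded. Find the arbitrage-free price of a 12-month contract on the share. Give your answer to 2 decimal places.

PV(dividends) I = 13.68·e^(−0.0604·5/12)
I = 13.3400
F = (S − I)·e^(rT) = (398.67 − 13.3400) · e^(0.0604·12/12)
= 385.3300 · e^0.060400 = 385.3300 × 1.062261 = €409.32

€409.32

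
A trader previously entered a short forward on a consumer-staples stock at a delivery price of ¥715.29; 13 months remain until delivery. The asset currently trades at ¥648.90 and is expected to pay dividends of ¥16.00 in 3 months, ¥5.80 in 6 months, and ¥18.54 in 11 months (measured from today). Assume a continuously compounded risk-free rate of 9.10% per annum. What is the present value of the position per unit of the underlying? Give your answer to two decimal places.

¥37.48

PV(remaining dividends) I = 16.00·e^(−0.0910·3/12) + 5.80·e^(−0.0910·6/12) + 18.54·e^(−0.0910·11/12) = 38.2383
Current forward F = (S − I)·e^(rT) = (648.90 − 38.2383)·e^(0.0910·13/12) = 610.6617 × 1.103606 = 673.9299
Value (long) = (F − K)·e^(−rT) = (673.9299 − 715.29) × 0.906120 = -37.4772
Short position value = −(long value) = ¥37.48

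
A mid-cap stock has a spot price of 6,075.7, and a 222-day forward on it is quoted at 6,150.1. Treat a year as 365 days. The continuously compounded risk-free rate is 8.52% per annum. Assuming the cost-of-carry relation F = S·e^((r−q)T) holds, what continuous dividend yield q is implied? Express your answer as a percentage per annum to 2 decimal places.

6.52%

From F = S·e^((r−q)T): (r − q) = ln(F/S)/T
ln(6150.1/6075.7) = ln(1.012246) = 0.012172
(r − q) = 0.012172 / (222/365) = 0.020013
q = r − ln(F/S)/T = 0.0852 − 0.020013 = 0.065187
q = 6.52%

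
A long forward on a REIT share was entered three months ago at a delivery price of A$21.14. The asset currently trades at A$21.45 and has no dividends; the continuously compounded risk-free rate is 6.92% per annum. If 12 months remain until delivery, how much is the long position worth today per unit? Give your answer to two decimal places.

Current fair forward for the remaining 12 months: F = S·e^(r·T), r = 0.0692
F = 21.45 · e^(0.0692 × 12/12) = 21.45 × 1.071651 = 22.9869
Value of long forward = (F − K)·e^(−rT) = (22.9869 − 21.14) · e^(−0.0692·12/12)
= 1.8469 × 0.933140 = 1.72

A$1.72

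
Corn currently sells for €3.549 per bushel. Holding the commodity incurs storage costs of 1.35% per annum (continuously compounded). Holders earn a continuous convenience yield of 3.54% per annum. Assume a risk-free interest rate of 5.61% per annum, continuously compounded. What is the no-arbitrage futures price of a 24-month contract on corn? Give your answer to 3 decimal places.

Net carry = r + u − y = 0.0561 + 0.0135 − 0.0354 = 0.0342
F = S·e^((r+u−y)T) = 3.549 · e^(0.0342 × 24/12) = 3.549 · e^0.068400
= 3.549 × 1.070794 = €3.800 per bushel

€3.800 per bushel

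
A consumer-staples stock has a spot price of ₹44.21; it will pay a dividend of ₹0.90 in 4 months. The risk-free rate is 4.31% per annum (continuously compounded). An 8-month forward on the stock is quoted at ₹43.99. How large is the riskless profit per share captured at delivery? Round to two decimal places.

PV(dividends) I = 0.90·e^(−0.0431·4/12) = 0.8872
Fair forward F* = (S − I)·e^(rT) = (44.21 − 0.8872)·e^0.028733 = 43.3228 × 1.029150 = 44.5857
Market ₹43.99 < fair 44.5857: forward underpriced → reverse cash-and-carry (short the stock, invest proceeds at r, pay the dividends, go long the forward).
Profit at T = |F_mkt − F*| = |43.99 − 44.5857| = ₹0.60 per share

₹0.60 per share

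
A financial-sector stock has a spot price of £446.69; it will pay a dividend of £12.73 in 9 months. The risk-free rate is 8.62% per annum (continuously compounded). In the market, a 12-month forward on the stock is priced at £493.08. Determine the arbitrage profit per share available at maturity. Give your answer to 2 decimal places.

£19.18 per share

PV(dividends) I = 12.73·e^(−0.0862·9/12) = 11.9330
Fair forward F* = (S − I)·e^(rT) = (446.69 − 11.9330)·e^0.086200 = 434.7570 × 1.090024 = 473.8956
Market £493.08 > fair 473.8956: forward overpriced → cash-and-carry (borrow at r, buy the stock and collect the dividends, short the forward).
Profit at T = |F_mkt − F*| = |493.08 − 473.8956| = £19.18 per share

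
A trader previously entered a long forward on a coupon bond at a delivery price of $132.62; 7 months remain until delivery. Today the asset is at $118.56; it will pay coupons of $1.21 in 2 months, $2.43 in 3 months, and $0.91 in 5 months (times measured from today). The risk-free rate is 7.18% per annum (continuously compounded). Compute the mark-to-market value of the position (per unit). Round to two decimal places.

-$13.09

PV(remaining coupons) I = 1.21·e^(−0.0718·2/12) + 2.43·e^(−0.0718·3/12) + 0.91·e^(−0.0718·5/12) = 4.4656
Current forward F = (S − I)·e^(rT) = (118.56 − 4.4656)·e^(0.0718·7/12) = 114.0944 × 1.042773 = 118.9746
Value (long) = (F − K)·e^(−rT) = (118.9746 − 132.62) × 0.958982 = -13.0857
Value = -$13.09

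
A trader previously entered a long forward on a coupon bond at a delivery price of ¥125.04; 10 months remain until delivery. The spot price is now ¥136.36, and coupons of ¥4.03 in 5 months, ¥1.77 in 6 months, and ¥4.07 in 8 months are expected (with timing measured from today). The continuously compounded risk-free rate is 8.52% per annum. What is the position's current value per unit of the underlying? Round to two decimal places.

¥10.46

PV(remaining coupons) I = 4.03·e^(−0.0852·5/12) + 1.77·e^(−0.0852·6/12) + 4.07·e^(−0.0852·8/12) = 9.4309
Current forward F = (S − I)·e^(rT) = (136.36 − 9.4309)·e^(0.0852·10/12) = 126.9291 × 1.073581 = 136.2687
Value (long) = (F − K)·e^(−rT) = (136.2687 − 125.04) × 0.931462 = 10.4591
Value = ¥10.46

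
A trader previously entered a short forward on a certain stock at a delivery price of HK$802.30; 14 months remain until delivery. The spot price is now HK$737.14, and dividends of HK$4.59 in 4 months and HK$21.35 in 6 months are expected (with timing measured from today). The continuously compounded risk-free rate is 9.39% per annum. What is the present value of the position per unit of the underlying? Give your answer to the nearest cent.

PV(remaining dividends) I = 4.59·e^(−0.0939·4/12) + 21.35·e^(−0.0939·6/12) = 24.8193
Current forward F = (S − I)·e^(rT) = (737.14 − 24.8193)·e^(0.0939·14/12) = 712.3207 × 1.115776 = 794.7903
Value (long) = (F − K)·e^(−rT) = (794.7903 − 802.30) × 0.896237 = -6.7305
Short position value = −(long value) = HK$6.73

HK$6.73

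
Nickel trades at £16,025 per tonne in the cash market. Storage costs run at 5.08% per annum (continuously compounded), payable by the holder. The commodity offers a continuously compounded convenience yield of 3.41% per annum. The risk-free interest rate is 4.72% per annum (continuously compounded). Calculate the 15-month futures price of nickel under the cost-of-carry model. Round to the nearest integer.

Net carry = r + u − y = 0.0472 + 0.0508 − 0.0341 = 0.0639
F = S·e^((r+u−y)T) = 16025 · e^(0.0639 × 15/12) = 16025 · e^0.079875
= 16025 × 1.083152 = £17,358 per tonne

£17,358 per tonne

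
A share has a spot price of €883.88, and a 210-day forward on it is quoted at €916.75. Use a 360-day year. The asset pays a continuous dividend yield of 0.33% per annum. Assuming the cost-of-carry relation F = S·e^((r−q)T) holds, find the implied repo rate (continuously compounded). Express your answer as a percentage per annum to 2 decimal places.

From F = S·e^((r−q)T): (r − q) = ln(F/S)/T
ln(916.75/883.88) = ln(1.037188) = 0.036513
(r − q) = 0.036513 / (210/360) = 0.062594
r = ln(F/S)/T + q = 0.062594 + 0.0033 = 0.065894
r = 6.59%

6.59%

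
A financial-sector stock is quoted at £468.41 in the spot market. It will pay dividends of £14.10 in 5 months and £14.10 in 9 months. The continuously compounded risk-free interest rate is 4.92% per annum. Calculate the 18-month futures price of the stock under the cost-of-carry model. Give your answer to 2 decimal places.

£474.78

PV(dividends) I = 14.10·e^(−0.0492·5/12) + 14.10·e^(−0.0492·9/12)
I = 13.8139 + 13.5892 = 27.4031
F = (S − I)·e^(rT) = (468.41 − 27.4031) · e^(0.0492·18/12)
= 441.0069 · e^0.073800 = 441.0069 × 1.076591 = £474.78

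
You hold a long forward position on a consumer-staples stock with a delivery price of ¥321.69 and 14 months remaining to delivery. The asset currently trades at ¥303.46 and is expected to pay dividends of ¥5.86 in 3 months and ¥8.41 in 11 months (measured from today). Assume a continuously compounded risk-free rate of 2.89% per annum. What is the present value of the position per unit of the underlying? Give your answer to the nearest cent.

-¥21.57

PV(remaining dividends) I = 5.86·e^(−0.0289·3/12) + 8.41·e^(−0.0289·11/12) = 14.0079
Current forward F = (S − I)·e^(rT) = (303.46 − 14.0079)·e^(0.0289·14/12) = 289.4521 × 1.034292 = 299.3780
Value (long) = (F − K)·e^(−rT) = (299.3780 − 321.69) × 0.966845 = -21.5722
Value = -¥21.57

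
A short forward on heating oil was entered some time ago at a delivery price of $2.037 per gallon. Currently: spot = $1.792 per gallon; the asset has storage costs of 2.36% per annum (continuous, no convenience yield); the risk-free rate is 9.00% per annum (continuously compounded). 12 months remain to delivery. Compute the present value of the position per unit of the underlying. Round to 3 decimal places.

Current fair forward for the remaining 12 months: F = S·e^((r + u)·T), (r + u) = 0.0900 + 0.0236 = 0.1136
F = 1.792 · e^(0.1136 × 12/12) = 1.792 × 1.120304 = 2.0076
Value of long forward = (F − K)·e^(−rT) = (2.0076 − 2.037) · e^(−0.0900·12/12)
= -0.0294 × 0.913931 = -0.027
Short position value = −(long value) = $0.027

$0.027 per gallon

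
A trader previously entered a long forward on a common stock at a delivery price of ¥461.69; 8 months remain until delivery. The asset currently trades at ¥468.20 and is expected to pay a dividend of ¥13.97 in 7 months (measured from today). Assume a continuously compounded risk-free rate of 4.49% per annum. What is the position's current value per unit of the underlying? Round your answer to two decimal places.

¥6.52

PV(remaining dividends) I = 13.97·e^(−0.0449·7/12) = 13.6089
Current forward F = (S − I)·e^(rT) = (468.20 − 13.6089)·e^(0.0449·8/12) = 454.5911 × 1.030386 = 468.4043
Value (long) = (F − K)·e^(−rT) = (468.4043 − 461.69) × 0.970510 = 6.5163
Value = ¥6.52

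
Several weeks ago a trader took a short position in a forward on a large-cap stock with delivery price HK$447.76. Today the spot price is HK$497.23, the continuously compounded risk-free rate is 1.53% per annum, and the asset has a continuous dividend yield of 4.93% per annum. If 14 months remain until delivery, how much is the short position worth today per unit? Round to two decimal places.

Current fair forward for the remaining 14 months: F = S·e^((r − q)·T), (r − q) = 0.0153 − 0.0493 = -0.0340
F = 497.23 · e^(-0.0340 × 14/12) = 497.23 × 0.961110 = 477.8927
Value of long forward = (F − K)·e^(−rT) = (477.8927 − 447.76) · e^(−0.0153·14/12)
= 30.1327 × 0.982308 = 29.60
Short position value = −(long value) = -HK$29.60

-HK$29.60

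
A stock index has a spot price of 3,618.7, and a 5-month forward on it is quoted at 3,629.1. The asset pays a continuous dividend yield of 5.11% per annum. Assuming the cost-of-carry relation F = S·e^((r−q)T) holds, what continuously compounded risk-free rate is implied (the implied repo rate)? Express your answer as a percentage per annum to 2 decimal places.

5.80%

From F = S·e^((r−q)T): (r − q) = ln(F/S)/T
ln(3629.1/3618.7) = ln(1.002874) = 0.002870
(r − q) = 0.002870 / (5/12) = 0.006888
r = ln(F/S)/T + q = 0.006888 + 0.0511 = 0.057988
r = 5.80%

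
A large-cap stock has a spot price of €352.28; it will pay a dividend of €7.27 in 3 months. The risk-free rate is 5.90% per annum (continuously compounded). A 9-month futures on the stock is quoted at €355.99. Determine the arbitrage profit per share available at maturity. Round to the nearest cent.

PV(dividends) I = 7.27·e^(−0.0590·3/12) = 7.1636
Fair futures F* = (S − I)·e^(rT) = (352.28 − 7.1636)·e^0.044250 = 345.1164 × 1.045244 = 360.7308
Market €355.99 < fair 360.7308: forward underpriced → reverse cash-and-carry (short the stock, invest proceeds at r, pay the dividends, go long the forward).
Profit at T = |F_mkt − F*| = |355.99 − 360.7308| = €4.74 per share

€4.74 per share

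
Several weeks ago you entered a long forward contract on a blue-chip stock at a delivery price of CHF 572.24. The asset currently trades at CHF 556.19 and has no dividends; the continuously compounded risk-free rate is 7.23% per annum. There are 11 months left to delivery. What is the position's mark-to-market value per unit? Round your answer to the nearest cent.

Current fair forward for the remaining 11 months: F = S·e^(r·T), r = 0.0723
F = 556.19 · e^(0.0723 × 11/12) = 556.19 × 1.068521 = 594.3007
Value of long forward = (F − K)·e^(−rT) = (594.3007 − 572.24) · e^(−0.0723·11/12)
= 22.0607 × 0.935873 = 20.65

CHF 20.65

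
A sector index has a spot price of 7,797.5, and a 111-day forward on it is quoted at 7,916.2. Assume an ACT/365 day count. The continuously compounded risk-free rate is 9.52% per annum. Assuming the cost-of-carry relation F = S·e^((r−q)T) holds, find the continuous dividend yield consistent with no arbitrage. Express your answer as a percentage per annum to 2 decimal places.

From F = S·e^((r−q)T): (r − q) = ln(F/S)/T
ln(7916.2/7797.5) = ln(1.015223) = 0.015108
(r − q) = 0.015108 / (111/365) = 0.049679
q = r − ln(F/S)/T = 0.0952 − 0.049679 = 0.045521
q = 4.55%

4.55%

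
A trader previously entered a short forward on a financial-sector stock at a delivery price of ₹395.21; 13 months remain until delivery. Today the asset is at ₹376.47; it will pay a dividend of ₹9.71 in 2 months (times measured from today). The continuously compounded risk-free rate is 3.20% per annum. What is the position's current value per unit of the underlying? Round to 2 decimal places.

PV(remaining dividends) I = 9.71·e^(−0.0320·2/12) = 9.6584
Current forward F = (S − I)·e^(rT) = (376.47 − 9.6584)·e^(0.0320·13/12) = 366.8116 × 1.035275 = 379.7509
Value (long) = (F − K)·e^(−rT) = (379.7509 − 395.21) × 0.965927 = -14.9324
Short position value = −(long value) = ₹14.93

₹14.93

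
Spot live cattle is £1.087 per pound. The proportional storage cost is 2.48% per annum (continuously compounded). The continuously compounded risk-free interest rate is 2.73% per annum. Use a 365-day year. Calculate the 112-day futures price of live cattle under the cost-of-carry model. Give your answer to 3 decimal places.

£1.105 per pound

Net carry = r + u − y = 0.0273 + 0.0248 − 0.0000 = 0.0521
F = S·e^((r+u−y)T) = 1.087 · e^(0.0521 × 112/365) = 1.087 · e^0.015987
= 1.087 × 1.016115 = £1.105 per pound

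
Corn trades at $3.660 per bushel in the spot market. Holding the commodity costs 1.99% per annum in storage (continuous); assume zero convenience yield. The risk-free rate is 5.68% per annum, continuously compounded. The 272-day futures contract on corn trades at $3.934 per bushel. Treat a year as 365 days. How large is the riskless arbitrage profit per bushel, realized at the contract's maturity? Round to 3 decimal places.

$0.059 per bushel

Fair futures: F* = S·e^(carry·T), with carry = (r + u) = 0.0568 + 0.0199 = 0.0767
F* = 3.660 · e^(0.0767 × 272/365) = 3.660 · e^0.057157 = 3.660 × 1.058822 = $3.8753
Market $3.934 > fair $3.8753: forward overpriced → cash-and-carry (buy spot, short the forward).
At maturity, profit = |F_mkt − F*| = |3.934 − 3.8753| = $0.059 per bushel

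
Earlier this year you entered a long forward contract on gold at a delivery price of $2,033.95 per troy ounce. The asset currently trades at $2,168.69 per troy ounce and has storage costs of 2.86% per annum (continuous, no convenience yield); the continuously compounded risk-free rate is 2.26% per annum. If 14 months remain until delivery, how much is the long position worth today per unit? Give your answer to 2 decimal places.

$261.25 per troy ounce

Current fair forward for the remaining 14 months: F = S·e^((r + u)·T), (r + u) = 0.0226 + 0.0286 = 0.0512
F = 2168.69 · e^(0.0512 × 14/12) = 2168.69 × 1.06155343 = 2302.1803
Value of long forward = (F − K)·e^(−rT) = (2302.1803 − 2033.95) · e^(−0.0226·14/12)
= 268.2303 × 0.97397790 = 261.25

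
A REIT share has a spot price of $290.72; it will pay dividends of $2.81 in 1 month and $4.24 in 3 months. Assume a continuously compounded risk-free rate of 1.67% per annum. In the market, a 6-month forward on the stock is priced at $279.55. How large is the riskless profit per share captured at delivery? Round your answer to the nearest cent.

$6.52 per share

PV(dividends) I = 2.81·e^(−0.0167·1/12) + 4.24·e^(−0.0167·3/12) = 7.0284
Fair forward F* = (S − I)·e^(rT) = (290.72 − 7.0284)·e^0.008350 = 283.6916 × 1.008385 = 286.0704
Market $279.55 < fair 286.0704: forward underpriced → reverse cash-and-carry (short the stock, invest proceeds at r, pay the dividends, go long the forward).
Profit at T = |F_mkt − F*| = |279.55 − 286.0704| = $6.52 per share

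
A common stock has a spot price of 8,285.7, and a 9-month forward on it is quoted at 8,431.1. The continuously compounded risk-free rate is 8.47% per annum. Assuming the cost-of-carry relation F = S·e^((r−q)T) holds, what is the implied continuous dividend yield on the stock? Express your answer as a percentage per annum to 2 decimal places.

6.15%

From F = S·e^((r−q)T): (r − q) = ln(F/S)/T
ln(8431.1/8285.7) = ln(1.017548) = 0.017396
(r − q) = 0.017396 / (9/12) = 0.023195
q = r − ln(F/S)/T = 0.0847 − 0.023195 = 0.061505
q = 6.15%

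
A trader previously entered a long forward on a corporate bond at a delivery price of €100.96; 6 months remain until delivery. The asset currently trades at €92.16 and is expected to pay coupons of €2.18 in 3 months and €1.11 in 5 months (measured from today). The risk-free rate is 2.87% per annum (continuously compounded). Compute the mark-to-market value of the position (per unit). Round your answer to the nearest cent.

PV(remaining coupons) I = 2.18·e^(−0.0287·3/12) + 1.11·e^(−0.0287·5/12) = 3.2612
Current forward F = (S − I)·e^(rT) = (92.16 − 3.2612)·e^(0.0287·6/12) = 88.8988 × 1.014453 = 90.1837
Value (long) = (F − K)·e^(−rT) = (90.1837 − 100.96) × 0.985752 = -10.6228
Value = -€10.62

-€10.62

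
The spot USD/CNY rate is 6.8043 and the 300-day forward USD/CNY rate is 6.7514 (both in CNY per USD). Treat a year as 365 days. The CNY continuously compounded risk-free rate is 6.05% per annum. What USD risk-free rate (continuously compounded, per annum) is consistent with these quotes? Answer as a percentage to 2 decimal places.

F = S·e^((r_CNY − r_USD)T) ⇒ r_USD = r_CNY − ln(F/S)/T
ln(6.7514/6.8043) = -0.007805; /(300/365) = -0.009496
r_USD = 0.0605 + 0.009496 = 0.069996
r_USD = 7.00%

7.00%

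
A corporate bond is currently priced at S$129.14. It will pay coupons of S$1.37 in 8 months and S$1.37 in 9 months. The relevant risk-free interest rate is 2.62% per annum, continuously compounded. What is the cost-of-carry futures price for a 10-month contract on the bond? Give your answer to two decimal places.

S$129.24

PV(coupons) I = 1.37·e^(−0.0262·8/12) + 1.37·e^(−0.0262·9/12)
I = 1.3463 + 1.3433 = 2.6896
F = (S − I)·e^(rT) = (129.14 − 2.6896) · e^(0.0262·10/12)
= 126.4504 · e^0.021833 = 126.4504 × 1.022073 = S$129.24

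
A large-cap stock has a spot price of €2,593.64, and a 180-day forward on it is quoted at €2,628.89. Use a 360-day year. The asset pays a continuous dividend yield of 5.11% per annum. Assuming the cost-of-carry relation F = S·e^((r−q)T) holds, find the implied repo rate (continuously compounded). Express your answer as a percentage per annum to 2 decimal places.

7.81%

From F = S·e^((r−q)T): (r − q) = ln(F/S)/T
ln(2628.89/2593.64) = ln(1.013591) = 0.013499
(r − q) = 0.013499 / (180/360) = 0.026998
r = ln(F/S)/T + q = 0.026998 + 0.0511 = 0.078098
r = 7.81%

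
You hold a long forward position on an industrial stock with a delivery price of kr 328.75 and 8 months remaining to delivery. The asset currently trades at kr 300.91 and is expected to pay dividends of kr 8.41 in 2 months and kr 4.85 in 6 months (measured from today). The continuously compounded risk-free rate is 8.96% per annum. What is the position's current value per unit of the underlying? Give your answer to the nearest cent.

PV(remaining dividends) I = 8.41·e^(−0.0896·2/12) + 4.85·e^(−0.0896·6/12) = 12.9229
Current forward F = (S − I)·e^(rT) = (300.91 − 12.9229)·e^(0.0896·8/12) = 287.9871 × 1.061553 = 305.7136
Value (long) = (F − K)·e^(−rT) = (305.7136 − 328.75) × 0.942016 = -21.7007
Value = -kr 21.70

-kr 21.70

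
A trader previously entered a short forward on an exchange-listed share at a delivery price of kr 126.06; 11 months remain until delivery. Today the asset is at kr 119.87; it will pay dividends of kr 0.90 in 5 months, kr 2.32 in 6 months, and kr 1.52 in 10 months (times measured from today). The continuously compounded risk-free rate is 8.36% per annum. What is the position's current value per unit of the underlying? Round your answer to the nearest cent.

kr 1.40

PV(remaining dividends) I = 0.90·e^(−0.0836·5/12) + 2.32·e^(−0.0836·6/12) + 1.52·e^(−0.0836·10/12) = 4.5119
Current forward F = (S − I)·e^(rT) = (119.87 − 4.5119)·e^(0.0836·11/12) = 115.3581 × 1.079646 = 124.5459
Value (long) = (F − K)·e^(−rT) = (124.5459 − 126.06) × 0.926229 = -1.4024
Short position value = −(long value) = kr 1.40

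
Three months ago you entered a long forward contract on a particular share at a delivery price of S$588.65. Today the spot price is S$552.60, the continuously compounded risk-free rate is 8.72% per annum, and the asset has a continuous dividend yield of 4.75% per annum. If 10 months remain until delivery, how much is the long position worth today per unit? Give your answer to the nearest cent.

Current fair forward for the remaining 10 months: F = S·e^((r − q)·T), (r − q) = 0.0872 − 0.0475 = 0.0397
F = 552.60 · e^(0.0397 × 10/12) = 552.60 × 1.033637 = 571.1878
Value of long forward = (F − K)·e^(−rT) = (571.1878 − 588.65) · e^(−0.0872·10/12)
= -17.4622 × 0.929911 = -16.24

-S$16.24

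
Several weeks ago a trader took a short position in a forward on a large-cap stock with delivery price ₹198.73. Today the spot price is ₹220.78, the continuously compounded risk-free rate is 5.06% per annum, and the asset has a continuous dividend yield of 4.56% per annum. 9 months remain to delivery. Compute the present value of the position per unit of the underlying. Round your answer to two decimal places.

-₹22.03

Current fair forward for the remaining 9 months: F = S·e^((r − q)·T), (r − q) = 0.0506 − 0.0456 = 0.0050
F = 220.78 · e^(0.0050 × 9/12) = 220.78 × 1.003757 = 221.6095
Value of long forward = (F − K)·e^(−rT) = (221.6095 − 198.73) · e^(−0.0506·9/12)
= 22.8795 × 0.962761 = 22.03
Short position value = −(long value) = -₹22.03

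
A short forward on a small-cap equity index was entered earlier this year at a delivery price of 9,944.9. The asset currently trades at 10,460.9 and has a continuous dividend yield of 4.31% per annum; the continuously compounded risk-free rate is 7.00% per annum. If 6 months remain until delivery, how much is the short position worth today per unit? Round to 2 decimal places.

-635.03

Current fair forward for the remaining 6 months: F = S·e^((r − q)·T), (r − q) = 0.0700 − 0.0431 = 0.0269
F = 10460.9 · e^(0.0269 × 6/12) = 10460.9 × 1.01354086 = 10602.5496
Value of long forward = (F − K)·e^(−rT) = (10602.5496 − 9944.9) · e^(−0.0700·6/12)
= 657.6496 × 0.96560542 = 635.03
Short position value = −(long value) = -635.03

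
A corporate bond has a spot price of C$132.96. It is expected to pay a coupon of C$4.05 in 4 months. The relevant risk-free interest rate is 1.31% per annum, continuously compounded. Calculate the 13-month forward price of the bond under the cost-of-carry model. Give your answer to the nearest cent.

C$130.77

PV(coupons) I = 4.05·e^(−0.0131·4/12)
I = 4.0324
F = (S − I)·e^(rT) = (132.96 − 4.0324) · e^(0.0131·13/12)
= 128.9276 · e^0.014192 = 128.9276 × 1.014293 = C$130.77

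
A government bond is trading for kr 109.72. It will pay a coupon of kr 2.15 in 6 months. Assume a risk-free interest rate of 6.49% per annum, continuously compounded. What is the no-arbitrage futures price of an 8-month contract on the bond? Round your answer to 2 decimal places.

kr 112.40

PV(coupons) I = 2.15·e^(−0.0649·6/12)
I = 2.0814
F = (S − I)·e^(rT) = (109.72 − 2.0814) · e^(0.0649·8/12)
= 107.6386 · e^0.043267 = 107.6386 × 1.044217 = kr 112.40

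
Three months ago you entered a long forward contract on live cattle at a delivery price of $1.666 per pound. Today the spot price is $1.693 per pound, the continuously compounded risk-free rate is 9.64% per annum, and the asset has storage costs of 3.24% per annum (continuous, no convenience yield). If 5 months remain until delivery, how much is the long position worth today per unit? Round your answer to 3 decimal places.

Current fair forward for the remaining 5 months: F = S·e^((r + u)·T), (r + u) = 0.0964 + 0.0324 = 0.1288
F = 1.693 · e^(0.1288 × 5/12) = 1.693 × 1.055133 = 1.7863
Value of long forward = (F − K)·e^(−rT) = (1.7863 − 1.666) · e^(−0.0964·5/12)
= 0.1203 × 0.960629 = 0.116

$0.116 per pound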